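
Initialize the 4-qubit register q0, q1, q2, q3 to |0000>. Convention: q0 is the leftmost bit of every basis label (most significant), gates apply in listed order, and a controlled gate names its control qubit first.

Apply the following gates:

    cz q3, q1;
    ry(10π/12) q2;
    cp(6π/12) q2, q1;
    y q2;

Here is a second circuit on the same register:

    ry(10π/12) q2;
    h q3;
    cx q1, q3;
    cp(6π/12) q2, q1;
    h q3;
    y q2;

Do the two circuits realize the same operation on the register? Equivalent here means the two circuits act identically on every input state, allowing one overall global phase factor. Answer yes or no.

Yes — the two circuits implement the same unitary up to a global phase.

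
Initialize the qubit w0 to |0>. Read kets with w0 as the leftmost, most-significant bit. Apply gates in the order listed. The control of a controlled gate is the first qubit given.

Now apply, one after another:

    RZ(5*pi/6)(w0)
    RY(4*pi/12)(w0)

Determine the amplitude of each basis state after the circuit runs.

After the circuit, the state carries amplitude -sqrt(3)*exp(7*I*pi/12)/2 on |0>, -exp(7*I*pi/12)/2 on |1>.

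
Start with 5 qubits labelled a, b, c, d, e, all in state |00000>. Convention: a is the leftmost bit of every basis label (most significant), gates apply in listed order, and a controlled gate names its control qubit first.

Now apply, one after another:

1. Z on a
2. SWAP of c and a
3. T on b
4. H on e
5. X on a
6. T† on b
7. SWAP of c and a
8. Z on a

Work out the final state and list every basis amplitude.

After the circuit, the state carries amplitude sqrt(2)/2 on |00100>, sqrt(2)/2 on |00101>, and 0 on every other basis state.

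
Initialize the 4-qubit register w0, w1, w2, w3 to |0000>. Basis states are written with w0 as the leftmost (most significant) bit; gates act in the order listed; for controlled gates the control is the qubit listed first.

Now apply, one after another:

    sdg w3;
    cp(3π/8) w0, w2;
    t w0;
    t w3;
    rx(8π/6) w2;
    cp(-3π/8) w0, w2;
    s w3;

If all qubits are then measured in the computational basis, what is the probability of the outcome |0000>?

Outcome |0000> occurs with probability 1/4.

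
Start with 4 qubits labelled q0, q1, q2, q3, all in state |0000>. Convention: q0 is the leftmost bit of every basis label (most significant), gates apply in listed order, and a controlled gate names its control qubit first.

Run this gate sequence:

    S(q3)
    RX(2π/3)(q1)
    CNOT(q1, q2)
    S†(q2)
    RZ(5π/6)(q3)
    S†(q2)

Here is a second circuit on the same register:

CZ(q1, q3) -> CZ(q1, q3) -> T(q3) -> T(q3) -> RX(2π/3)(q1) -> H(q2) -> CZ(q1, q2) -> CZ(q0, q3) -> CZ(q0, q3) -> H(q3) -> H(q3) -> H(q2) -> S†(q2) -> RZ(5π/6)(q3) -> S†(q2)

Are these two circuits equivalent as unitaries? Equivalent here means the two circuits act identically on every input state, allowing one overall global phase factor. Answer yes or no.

Yes, they are equivalent — the unitaries differ by at most a global phase.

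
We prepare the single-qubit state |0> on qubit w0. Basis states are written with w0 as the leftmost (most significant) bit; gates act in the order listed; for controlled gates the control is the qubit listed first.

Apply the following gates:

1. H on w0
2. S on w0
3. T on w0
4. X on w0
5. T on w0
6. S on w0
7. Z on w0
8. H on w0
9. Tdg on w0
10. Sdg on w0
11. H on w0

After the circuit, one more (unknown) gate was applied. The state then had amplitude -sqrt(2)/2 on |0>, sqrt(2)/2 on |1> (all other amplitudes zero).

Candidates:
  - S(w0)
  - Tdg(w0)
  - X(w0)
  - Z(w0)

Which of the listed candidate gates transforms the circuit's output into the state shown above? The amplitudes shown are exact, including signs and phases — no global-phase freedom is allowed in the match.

The unique candidate consistent with the amplitudes is X(w0).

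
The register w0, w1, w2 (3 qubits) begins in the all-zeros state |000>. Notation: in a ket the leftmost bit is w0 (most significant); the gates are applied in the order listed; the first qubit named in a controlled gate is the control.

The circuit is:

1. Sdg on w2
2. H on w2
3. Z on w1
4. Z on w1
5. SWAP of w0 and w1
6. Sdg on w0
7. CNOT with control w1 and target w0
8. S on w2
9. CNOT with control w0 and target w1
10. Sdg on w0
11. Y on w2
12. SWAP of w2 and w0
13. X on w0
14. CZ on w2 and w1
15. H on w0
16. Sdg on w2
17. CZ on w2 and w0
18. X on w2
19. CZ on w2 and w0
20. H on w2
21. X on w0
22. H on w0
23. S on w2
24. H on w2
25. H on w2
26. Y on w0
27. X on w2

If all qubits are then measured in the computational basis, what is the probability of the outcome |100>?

Outcome |100> occurs with probability 1/4. Key observation: gates 24-25 undo each other exactly, leaving only the rest of the circuit to track.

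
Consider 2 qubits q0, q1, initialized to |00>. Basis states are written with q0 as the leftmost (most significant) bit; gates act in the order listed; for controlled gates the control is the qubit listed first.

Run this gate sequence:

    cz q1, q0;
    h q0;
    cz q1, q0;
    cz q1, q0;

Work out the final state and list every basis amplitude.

After the circuit, the state carries amplitude sqrt(2)/2 on |00>, 0 on |01>, sqrt(2)/2 on |10>, 0 on |11>. Key observation: gates 3-4 undo each other exactly, leaving only the rest of the circuit to track.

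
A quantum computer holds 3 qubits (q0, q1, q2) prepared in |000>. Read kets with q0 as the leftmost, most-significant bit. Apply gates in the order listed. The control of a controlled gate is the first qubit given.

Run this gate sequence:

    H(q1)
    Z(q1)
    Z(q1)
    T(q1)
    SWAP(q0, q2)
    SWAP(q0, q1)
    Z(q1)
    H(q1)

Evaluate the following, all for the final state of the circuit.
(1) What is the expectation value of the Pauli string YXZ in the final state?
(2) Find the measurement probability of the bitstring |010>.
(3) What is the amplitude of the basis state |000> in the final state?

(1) The expectation value of YXZ is sqrt(2)/2.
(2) The probability of measuring |010> is 1/4.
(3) The final state's coefficient on |000> equals 1/2.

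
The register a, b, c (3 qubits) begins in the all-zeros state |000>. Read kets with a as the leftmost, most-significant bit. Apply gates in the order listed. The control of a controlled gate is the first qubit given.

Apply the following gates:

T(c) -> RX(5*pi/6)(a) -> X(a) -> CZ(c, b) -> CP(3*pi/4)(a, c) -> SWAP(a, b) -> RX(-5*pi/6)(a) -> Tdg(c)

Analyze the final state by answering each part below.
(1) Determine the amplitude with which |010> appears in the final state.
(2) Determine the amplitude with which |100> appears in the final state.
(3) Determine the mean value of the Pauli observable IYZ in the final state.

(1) |010> carries amplitude 1/2 - sqrt(3)/4 in the final state.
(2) The amplitude on |100> is sqrt(3)/4 + 1/2.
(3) In the final state, IYZ has expectation 1/2.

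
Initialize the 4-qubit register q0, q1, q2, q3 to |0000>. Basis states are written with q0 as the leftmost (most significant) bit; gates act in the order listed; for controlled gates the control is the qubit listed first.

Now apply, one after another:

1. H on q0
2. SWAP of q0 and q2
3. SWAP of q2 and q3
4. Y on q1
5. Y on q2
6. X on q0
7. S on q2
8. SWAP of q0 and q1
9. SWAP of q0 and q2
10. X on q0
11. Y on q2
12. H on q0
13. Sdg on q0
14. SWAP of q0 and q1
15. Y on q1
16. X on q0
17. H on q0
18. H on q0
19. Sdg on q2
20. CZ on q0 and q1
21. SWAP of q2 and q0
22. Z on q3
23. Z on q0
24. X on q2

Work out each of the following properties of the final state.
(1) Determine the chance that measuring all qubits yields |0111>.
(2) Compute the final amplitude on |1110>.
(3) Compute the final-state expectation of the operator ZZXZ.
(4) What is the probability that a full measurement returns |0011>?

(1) A full measurement returns |0111> with probability 1/4.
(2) The final state's coefficient on |1110> equals 0.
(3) The observable ZZXZ averages to 0.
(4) The probability of measuring |0011> is 1/4.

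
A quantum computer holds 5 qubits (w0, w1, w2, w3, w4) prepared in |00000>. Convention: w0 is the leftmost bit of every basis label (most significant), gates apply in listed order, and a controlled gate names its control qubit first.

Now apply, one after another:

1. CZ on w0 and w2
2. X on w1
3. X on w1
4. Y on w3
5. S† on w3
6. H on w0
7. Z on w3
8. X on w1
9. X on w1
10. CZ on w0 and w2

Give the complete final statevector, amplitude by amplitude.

After the circuit, the state carries amplitude -sqrt(2)/2 on |00010>, -sqrt(2)/2 on |10010>, and 0 on every other basis state.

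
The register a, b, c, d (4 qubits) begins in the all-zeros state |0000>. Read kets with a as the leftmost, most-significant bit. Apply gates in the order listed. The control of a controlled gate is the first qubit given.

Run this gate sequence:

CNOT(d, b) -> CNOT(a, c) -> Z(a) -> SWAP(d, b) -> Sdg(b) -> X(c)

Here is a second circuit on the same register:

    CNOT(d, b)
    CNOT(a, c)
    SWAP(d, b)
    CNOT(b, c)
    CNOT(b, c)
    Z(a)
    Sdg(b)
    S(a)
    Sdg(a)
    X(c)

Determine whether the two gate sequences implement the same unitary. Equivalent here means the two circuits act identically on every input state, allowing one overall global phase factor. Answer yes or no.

Yes: on every input state the two circuits agree up to one overall phase factor.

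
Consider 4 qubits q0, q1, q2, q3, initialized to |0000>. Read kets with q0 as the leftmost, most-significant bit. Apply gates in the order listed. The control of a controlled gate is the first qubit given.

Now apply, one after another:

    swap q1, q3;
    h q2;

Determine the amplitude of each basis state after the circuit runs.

After the circuit, the state carries amplitude sqrt(2)/2 on |0000>, sqrt(2)/2 on |0010>, and 0 on every other basis state.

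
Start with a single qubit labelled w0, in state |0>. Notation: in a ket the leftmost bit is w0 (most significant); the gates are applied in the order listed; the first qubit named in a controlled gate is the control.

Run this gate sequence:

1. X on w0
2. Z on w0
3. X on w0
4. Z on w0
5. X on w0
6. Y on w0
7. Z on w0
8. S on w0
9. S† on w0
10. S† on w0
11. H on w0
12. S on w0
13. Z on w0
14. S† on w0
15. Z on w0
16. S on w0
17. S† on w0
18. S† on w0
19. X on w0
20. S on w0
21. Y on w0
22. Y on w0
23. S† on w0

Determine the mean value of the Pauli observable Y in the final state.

The expectation value of Y is 1.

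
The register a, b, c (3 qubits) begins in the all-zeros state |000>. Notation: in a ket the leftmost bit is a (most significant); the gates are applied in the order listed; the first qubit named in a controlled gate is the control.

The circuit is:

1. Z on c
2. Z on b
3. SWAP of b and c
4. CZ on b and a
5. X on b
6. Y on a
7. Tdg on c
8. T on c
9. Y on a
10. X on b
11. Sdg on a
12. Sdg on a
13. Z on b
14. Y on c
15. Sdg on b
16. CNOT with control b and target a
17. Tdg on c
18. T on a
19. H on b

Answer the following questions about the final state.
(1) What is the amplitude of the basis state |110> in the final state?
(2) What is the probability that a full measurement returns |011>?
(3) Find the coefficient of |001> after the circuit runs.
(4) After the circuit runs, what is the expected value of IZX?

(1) |110> carries amplitude 0 in the final state. Key observation: the block from step 5 through step 10 cancels to the identity and can be dropped.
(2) Outcome |011> occurs with probability 1/2.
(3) The amplitude on |001> is sqrt(2)*exp(I*pi/4)/2.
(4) In the final state, IZX has expectation 0.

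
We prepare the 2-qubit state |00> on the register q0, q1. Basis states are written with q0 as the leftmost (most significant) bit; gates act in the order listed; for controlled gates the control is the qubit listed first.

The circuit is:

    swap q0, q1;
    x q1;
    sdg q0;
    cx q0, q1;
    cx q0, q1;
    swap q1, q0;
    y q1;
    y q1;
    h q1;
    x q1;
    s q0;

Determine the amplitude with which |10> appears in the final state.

|10> carries amplitude sqrt(2)*I/2 in the final state.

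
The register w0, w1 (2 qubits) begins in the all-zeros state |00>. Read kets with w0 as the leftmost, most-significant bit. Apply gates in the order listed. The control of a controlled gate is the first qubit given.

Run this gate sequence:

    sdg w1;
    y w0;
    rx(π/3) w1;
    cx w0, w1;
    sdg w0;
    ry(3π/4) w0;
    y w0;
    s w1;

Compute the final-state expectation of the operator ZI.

In the final state, ZI has expectation -sqrt(2)/2.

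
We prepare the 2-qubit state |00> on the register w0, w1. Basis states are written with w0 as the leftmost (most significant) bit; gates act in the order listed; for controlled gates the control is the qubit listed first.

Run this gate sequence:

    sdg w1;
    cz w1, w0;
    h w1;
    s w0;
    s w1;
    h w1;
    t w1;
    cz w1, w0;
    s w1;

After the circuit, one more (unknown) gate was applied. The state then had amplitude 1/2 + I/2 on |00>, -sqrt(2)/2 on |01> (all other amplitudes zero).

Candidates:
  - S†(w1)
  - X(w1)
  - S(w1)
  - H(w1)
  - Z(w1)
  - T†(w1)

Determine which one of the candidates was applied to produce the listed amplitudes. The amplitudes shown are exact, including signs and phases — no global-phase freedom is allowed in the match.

The unique candidate consistent with the amplitudes is S(w1).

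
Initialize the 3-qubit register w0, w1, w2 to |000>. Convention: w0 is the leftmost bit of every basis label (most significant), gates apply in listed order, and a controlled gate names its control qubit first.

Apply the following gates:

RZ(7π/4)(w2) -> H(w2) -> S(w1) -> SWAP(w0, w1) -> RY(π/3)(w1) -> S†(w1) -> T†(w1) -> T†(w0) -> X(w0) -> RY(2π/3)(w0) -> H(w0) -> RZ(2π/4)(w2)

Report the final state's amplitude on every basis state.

The final amplitudes are (-3 + sqrt(3))*exp(7*I*pi/8)/8 on |000>, (3 - sqrt(3))*exp(3*I*pi/8)/8 on |001>, (1 - sqrt(3))*exp(I*pi/8)/8 on |010>, (1 - sqrt(3))*exp(5*I*pi/8)/8 on |011>, (-3 - sqrt(3))*exp(7*I*pi/8)/8 on |100>, (sqrt(3) + 3)*exp(3*I*pi/8)/8 on |101>, (-sqrt(3) - 1)*exp(I*pi/8)/8 on |110>, (-sqrt(3) - 1)*exp(5*I*pi/8)/8 on |111>.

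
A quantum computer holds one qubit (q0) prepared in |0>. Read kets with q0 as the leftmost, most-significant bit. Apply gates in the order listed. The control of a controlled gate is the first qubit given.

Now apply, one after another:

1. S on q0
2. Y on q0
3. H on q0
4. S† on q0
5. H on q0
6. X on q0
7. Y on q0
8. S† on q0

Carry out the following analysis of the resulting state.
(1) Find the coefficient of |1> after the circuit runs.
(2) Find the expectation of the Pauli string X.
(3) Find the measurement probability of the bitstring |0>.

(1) The final state's coefficient on |1> equals 1/2 + I/2.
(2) The observable X averages to 1.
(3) Outcome |0> occurs with probability 1/2.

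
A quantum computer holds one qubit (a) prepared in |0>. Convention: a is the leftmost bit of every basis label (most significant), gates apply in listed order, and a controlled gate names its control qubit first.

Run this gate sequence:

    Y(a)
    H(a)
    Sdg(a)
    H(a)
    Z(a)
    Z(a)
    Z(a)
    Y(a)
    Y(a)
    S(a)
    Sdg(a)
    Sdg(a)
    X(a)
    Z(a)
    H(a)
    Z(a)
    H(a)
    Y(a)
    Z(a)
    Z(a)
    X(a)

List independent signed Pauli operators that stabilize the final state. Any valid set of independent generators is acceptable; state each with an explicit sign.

The final state is stabilized by the group generated by +X; other independent generating sets are equally valid.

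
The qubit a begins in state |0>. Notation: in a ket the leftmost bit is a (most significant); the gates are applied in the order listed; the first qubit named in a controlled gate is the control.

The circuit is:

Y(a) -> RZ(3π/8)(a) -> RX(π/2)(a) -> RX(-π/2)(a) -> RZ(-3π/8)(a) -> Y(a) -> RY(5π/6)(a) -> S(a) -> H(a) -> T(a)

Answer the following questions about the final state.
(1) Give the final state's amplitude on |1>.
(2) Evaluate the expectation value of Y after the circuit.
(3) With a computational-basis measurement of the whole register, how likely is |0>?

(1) The final state's coefficient on |1> equals (-1 + sqrt(3) - sqrt(3)*I - I)*exp(I*pi/4)/4.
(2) The expectation value of Y is -sqrt(6)/4 - sqrt(2)/4.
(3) Outcome |0> occurs with probability 1/2.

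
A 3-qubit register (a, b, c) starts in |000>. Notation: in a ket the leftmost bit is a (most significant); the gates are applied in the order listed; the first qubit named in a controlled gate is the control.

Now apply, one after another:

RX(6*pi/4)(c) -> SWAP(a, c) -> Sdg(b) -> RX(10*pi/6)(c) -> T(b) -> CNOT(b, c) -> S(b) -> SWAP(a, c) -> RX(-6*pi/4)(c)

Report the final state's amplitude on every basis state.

The final amplitudes are -sqrt(3)/2 on |000>, -I/2 on |100>, and 0 on every other basis state.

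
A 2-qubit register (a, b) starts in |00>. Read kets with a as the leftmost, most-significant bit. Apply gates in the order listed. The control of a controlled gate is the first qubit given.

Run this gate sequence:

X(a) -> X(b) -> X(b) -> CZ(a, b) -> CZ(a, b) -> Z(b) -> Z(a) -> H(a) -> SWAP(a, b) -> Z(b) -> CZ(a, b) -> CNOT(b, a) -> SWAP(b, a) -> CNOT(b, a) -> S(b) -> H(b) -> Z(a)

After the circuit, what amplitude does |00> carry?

The amplitude on |00> is -1/2 - I/2. Key observation: the block from step 4 through step 5 cancels to the identity and can be dropped.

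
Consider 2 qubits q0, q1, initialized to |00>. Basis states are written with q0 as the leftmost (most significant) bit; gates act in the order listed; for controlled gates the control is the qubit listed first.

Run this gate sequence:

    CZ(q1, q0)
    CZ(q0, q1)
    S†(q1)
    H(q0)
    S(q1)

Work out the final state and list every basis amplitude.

After the circuit, the state carries amplitude sqrt(2)/2 on |00>, 0 on |01>, sqrt(2)/2 on |10>, 0 on |11>.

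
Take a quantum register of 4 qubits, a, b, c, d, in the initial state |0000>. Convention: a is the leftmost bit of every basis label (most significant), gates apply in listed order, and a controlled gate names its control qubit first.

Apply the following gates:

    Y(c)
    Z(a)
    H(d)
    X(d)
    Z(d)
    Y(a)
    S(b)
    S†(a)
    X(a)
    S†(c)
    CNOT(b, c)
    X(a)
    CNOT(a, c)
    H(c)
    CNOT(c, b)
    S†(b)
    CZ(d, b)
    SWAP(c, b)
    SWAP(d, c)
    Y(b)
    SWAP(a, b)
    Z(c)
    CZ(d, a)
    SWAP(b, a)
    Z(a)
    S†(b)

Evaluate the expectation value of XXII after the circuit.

The expectation value of XXII is 0.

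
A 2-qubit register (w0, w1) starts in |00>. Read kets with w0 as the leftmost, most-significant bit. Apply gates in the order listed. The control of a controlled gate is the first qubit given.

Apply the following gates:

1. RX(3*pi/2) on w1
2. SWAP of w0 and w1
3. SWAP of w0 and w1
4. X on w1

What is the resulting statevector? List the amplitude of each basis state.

The resulting statevector has amplitude -sqrt(2)*I/2 on |00>, -sqrt(2)/2 on |01>, 0 on |10>, 0 on |11>. Key observation: the block from step 2 through step 3 cancels to the identity and can be dropped.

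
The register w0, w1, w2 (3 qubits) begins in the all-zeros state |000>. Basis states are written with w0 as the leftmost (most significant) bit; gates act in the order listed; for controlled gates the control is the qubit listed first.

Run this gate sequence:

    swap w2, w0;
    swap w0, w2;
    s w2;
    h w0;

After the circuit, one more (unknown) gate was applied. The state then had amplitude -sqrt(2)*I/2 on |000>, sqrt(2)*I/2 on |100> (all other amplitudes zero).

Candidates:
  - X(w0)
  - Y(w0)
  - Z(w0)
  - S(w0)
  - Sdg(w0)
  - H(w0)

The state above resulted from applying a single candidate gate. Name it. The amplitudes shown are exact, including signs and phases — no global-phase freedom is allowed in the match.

The unique candidate consistent with the amplitudes is Y(w0).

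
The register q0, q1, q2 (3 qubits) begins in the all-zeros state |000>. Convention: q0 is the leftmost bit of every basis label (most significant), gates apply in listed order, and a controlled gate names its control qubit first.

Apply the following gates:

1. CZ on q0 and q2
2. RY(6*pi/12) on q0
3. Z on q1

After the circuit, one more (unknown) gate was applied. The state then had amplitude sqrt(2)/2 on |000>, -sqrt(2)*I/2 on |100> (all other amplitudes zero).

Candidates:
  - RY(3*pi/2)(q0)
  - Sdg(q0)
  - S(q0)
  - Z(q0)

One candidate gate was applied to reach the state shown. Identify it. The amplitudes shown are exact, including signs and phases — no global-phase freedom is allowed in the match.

The unique candidate consistent with the amplitudes is Sdg(q0).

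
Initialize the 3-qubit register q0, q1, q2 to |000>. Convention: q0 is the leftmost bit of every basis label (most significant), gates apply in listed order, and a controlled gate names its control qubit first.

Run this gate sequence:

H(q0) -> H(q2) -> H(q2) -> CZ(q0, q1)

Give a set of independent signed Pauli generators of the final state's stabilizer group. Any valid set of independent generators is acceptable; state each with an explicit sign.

The stabilizer group can be generated by +XII, +IZI, +IIZ, among other valid generating sets.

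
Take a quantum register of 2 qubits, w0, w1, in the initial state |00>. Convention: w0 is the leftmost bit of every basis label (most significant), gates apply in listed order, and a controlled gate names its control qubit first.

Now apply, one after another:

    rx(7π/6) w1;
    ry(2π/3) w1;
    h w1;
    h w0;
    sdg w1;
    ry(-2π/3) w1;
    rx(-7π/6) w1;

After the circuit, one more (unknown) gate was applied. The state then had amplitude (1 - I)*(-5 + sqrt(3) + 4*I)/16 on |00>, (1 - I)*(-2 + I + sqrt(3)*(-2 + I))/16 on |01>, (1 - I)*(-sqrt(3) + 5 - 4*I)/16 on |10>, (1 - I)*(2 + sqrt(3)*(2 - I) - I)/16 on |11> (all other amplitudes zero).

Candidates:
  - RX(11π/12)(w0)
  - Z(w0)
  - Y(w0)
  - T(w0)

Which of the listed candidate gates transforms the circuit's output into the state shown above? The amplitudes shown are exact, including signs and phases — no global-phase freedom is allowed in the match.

It was Z(w0) that produced the state shown.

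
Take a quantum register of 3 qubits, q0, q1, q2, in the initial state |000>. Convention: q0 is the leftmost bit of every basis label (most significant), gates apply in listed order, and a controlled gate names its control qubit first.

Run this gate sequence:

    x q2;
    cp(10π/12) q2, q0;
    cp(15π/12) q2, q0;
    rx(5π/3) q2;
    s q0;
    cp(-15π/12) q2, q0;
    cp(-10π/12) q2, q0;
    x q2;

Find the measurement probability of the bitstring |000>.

The probability of measuring |000> is 3/4.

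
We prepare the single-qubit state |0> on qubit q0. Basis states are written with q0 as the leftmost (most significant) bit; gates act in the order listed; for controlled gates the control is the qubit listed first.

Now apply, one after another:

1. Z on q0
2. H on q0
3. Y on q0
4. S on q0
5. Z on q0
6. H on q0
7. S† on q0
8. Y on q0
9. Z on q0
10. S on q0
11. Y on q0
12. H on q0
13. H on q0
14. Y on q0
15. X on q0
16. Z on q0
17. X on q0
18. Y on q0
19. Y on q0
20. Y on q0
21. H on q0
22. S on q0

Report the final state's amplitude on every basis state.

After the circuit, the state carries amplitude -sqrt(2)*I/2 on |0>, -sqrt(2)*I/2 on |1>. Key observation: steps 11-14 multiply out to the identity, so the circuit reduces to the remaining gates.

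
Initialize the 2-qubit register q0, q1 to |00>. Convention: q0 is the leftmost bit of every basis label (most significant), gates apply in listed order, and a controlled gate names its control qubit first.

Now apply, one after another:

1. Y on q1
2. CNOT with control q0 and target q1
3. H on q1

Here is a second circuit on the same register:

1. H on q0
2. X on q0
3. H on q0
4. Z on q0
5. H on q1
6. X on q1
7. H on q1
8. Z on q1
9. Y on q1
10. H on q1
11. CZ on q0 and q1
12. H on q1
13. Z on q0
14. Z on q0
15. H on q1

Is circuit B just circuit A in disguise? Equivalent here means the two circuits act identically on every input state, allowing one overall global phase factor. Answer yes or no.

Yes, they are equivalent — the unitaries differ by at most a global phase.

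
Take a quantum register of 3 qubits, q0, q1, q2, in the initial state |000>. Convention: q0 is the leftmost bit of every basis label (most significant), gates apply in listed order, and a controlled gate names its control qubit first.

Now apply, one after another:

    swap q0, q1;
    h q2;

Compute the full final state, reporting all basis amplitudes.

The final amplitudes are sqrt(2)/2 on |000>, sqrt(2)/2 on |001>, and 0 on every other basis state.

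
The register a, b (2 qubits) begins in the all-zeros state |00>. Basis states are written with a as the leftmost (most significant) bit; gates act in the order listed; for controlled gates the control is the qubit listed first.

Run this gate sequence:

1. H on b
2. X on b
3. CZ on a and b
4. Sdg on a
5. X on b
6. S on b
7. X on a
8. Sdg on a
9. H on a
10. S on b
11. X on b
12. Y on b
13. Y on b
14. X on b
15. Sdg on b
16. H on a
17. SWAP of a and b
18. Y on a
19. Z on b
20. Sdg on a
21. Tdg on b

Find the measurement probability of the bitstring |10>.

The probability of measuring |10> is 0.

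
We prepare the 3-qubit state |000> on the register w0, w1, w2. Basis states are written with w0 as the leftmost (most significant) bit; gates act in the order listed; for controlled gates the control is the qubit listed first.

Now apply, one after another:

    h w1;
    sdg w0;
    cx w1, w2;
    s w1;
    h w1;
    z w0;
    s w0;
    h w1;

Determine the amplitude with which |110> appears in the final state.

The amplitude on |110> is 0.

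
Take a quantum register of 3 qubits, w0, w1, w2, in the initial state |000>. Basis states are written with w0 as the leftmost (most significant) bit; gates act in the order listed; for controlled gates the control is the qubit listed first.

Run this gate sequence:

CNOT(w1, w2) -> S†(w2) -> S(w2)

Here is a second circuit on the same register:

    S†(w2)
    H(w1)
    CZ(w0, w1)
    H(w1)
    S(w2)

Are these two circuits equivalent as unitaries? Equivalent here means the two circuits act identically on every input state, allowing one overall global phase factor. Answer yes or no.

No — the two circuits implement different unitaries, even allowing a global phase.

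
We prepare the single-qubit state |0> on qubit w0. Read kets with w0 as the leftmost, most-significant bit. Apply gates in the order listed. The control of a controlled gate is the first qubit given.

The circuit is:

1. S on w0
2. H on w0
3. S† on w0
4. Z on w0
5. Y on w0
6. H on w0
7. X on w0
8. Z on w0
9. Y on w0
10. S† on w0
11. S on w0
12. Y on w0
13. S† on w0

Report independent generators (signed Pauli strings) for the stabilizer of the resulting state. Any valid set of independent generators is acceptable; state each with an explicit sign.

The stabilizer group can be generated by -X, among other valid generating sets.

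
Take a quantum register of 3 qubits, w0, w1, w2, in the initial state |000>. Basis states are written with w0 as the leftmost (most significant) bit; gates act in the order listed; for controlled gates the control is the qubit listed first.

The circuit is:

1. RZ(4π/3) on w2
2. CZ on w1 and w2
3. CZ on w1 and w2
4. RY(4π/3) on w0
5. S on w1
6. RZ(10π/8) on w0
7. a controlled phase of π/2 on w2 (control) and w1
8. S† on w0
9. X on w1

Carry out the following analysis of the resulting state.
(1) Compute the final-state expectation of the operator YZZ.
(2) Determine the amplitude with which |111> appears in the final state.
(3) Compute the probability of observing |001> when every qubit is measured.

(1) In the final state, YZZ has expectation sqrt(6)/4.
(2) The final state's coefficient on |111> equals 0.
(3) The probability of measuring |001> is 0.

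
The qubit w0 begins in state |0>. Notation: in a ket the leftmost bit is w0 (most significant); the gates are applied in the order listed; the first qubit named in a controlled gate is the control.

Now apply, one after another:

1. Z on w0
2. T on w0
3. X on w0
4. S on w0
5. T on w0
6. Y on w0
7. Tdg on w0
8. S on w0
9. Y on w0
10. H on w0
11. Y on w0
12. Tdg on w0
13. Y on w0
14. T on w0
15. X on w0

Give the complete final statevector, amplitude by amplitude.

The resulting statevector has amplitude sqrt(2)/2 on |0>, sqrt(2)*I/2 on |1>.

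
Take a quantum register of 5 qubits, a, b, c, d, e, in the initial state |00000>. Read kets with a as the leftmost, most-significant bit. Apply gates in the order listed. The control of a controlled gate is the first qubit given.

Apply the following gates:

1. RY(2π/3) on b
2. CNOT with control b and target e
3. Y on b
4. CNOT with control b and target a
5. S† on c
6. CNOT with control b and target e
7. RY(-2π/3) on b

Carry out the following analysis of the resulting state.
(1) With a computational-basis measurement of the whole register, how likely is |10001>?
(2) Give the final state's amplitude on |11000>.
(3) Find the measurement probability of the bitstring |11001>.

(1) Outcome |10001> occurs with probability 3/16.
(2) The amplitude on |11000> is 0.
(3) A full measurement returns |11001> with probability 1/16.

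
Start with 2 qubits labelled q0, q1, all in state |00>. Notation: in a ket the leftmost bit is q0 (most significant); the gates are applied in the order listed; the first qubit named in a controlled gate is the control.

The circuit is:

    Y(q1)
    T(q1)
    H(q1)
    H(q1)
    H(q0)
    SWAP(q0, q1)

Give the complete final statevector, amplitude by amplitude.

The final amplitudes are 0 on |00>, 0 on |01>, sqrt(2)*exp(3*I*pi/4)/2 on |10>, sqrt(2)*exp(3*I*pi/4)/2 on |11>.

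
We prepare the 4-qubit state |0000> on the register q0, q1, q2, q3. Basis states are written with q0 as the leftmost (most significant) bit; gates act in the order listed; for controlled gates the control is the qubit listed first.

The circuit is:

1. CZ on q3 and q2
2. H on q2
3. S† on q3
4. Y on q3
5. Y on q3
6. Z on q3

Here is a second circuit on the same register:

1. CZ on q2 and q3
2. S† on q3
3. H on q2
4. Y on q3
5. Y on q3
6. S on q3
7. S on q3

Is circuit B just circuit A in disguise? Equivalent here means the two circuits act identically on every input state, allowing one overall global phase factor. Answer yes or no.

Yes — the two circuits implement the same unitary up to a global phase.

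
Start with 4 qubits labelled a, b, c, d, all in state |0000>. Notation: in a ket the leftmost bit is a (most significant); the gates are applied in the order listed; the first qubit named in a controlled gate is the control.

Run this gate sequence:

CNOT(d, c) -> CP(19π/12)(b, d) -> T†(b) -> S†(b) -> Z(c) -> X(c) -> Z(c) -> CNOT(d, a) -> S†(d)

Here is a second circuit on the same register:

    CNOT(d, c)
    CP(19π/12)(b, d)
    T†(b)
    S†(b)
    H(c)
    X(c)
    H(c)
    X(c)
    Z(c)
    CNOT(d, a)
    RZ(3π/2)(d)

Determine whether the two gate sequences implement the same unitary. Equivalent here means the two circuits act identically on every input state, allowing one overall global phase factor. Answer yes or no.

Yes: on every input state the two circuits agree up to one overall phase factor.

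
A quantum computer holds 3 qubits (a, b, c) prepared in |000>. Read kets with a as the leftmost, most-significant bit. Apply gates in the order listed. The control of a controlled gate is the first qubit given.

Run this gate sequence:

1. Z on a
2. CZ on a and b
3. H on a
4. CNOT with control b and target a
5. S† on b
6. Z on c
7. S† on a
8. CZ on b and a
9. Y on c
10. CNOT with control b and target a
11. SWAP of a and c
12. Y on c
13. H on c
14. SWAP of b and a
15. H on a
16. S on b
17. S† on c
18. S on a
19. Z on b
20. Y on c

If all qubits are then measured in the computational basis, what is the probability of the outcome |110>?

The probability of measuring |110> is 1/4.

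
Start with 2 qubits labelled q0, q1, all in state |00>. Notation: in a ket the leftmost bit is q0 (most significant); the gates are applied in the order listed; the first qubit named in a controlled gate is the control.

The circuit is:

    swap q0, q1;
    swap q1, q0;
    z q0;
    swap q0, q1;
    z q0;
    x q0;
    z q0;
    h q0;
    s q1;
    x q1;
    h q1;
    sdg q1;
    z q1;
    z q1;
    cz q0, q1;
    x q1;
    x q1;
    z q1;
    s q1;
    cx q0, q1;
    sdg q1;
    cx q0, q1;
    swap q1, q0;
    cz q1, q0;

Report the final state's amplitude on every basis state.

The final amplitudes are -1/2 on |00>, -I/2 on |01>, I/2 on |10>, 1/2 on |11>.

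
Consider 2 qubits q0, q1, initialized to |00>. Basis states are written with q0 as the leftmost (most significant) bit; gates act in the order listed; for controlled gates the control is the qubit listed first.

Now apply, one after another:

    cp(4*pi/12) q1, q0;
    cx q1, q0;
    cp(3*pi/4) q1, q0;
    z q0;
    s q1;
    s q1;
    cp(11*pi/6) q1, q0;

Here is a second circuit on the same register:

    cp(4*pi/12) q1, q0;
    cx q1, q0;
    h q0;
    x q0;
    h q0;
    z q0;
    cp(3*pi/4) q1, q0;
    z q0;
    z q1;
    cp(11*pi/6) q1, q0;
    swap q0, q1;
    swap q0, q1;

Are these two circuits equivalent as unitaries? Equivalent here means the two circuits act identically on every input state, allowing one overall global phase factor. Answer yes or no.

Yes, they are equivalent — the unitaries differ by at most a global phase.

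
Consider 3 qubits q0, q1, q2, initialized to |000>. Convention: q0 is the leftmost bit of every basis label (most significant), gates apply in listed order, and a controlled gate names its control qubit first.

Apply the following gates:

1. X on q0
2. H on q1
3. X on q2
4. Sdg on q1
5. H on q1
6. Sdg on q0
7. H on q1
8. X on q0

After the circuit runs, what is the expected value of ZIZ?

In the final state, ZIZ has expectation -1.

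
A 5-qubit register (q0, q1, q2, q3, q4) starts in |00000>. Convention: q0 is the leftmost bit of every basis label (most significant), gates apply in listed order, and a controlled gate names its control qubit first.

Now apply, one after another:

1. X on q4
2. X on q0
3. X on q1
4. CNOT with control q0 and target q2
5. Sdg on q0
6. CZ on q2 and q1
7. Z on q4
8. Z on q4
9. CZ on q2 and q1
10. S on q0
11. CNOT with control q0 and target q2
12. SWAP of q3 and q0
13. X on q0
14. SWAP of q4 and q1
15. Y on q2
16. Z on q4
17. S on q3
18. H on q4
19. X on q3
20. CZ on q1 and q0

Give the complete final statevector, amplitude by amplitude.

The resulting statevector has amplitude -sqrt(2)/2 on |11100>, sqrt(2)/2 on |11101>, and 0 on every other basis state. Key observation: gates 4-11 undo each other exactly, leaving only the rest of the circuit to track.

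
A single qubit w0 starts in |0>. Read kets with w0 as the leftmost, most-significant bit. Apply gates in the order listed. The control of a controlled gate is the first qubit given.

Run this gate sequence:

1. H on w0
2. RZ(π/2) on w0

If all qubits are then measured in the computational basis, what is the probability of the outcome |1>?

The probability of measuring |1> is 1/2.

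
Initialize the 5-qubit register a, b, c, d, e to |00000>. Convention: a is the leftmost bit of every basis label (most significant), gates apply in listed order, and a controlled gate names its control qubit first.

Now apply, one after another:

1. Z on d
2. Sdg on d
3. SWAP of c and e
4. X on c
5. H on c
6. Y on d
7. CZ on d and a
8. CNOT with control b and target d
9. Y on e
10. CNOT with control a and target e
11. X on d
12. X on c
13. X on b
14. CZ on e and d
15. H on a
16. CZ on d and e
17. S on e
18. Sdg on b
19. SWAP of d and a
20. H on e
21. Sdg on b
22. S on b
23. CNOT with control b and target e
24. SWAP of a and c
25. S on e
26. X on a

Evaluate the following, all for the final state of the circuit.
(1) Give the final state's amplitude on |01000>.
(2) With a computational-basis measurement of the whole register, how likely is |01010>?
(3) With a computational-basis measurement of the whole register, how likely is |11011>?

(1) The final state's coefficient on |01000> equals sqrt(2)/4.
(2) Outcome |01010> occurs with probability 1/8.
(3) A full measurement returns |11011> with probability 1/8.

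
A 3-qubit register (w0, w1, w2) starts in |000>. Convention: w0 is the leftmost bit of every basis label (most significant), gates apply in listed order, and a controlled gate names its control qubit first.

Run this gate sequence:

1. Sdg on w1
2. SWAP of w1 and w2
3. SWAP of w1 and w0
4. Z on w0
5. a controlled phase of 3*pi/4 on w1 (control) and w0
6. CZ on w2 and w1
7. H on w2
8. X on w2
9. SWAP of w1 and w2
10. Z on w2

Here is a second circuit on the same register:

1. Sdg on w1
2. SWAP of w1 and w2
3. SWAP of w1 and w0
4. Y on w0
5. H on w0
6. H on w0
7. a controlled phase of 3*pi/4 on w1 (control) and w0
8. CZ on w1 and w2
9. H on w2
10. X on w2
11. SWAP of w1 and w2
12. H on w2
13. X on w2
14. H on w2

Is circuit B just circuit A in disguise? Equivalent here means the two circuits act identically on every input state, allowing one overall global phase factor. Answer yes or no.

No: there is an input state on which the two circuits produce genuinely different outputs (not merely differing by a phase).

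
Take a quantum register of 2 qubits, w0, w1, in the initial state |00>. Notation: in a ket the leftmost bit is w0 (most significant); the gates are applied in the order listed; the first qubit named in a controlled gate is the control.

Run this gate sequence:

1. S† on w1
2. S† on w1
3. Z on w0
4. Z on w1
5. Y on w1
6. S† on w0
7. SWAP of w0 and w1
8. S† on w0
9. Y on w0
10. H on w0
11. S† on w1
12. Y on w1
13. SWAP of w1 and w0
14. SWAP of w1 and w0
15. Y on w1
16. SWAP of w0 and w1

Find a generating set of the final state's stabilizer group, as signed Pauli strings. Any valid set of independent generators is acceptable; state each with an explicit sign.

The stabilizer group can be generated by +IX, +ZI, among other valid generating sets.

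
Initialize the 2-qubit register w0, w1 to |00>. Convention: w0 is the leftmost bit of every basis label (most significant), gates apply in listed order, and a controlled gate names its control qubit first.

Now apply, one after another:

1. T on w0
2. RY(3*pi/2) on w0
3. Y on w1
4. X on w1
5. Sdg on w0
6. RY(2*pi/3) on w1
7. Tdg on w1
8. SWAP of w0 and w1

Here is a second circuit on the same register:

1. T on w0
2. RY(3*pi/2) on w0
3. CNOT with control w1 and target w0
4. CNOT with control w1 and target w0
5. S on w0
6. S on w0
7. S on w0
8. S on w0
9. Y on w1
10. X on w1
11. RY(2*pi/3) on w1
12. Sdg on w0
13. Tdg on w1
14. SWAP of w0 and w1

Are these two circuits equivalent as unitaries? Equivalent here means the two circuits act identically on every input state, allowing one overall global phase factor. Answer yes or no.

Yes — the two circuits implement the same unitary up to a global phase.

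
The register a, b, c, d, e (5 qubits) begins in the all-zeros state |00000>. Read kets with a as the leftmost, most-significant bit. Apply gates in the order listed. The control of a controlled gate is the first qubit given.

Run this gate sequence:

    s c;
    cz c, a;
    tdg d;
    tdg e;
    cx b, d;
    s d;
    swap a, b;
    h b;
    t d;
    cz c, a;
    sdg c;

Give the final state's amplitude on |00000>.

The amplitude on |00000> is sqrt(2)/2.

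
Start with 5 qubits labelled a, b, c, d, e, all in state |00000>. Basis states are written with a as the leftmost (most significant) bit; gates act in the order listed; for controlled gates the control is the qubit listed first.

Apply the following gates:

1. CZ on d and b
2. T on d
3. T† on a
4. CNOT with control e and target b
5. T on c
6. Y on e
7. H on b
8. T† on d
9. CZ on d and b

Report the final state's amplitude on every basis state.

The final amplitudes are sqrt(2)*I/2 on |00001>, sqrt(2)*I/2 on |01001>, and 0 on every other basis state.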